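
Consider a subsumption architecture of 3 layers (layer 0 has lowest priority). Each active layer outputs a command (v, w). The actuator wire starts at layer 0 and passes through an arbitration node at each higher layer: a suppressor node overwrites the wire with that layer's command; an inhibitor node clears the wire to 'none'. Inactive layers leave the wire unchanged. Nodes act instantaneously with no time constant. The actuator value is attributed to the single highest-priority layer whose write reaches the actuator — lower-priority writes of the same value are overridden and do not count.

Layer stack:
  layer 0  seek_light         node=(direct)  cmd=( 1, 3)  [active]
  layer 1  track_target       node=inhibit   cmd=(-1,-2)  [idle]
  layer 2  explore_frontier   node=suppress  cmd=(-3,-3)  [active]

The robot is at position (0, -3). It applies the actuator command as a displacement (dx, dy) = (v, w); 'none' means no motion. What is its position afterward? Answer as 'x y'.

-3 -6

layer 0 (seek_light) active — direct: (1, 3)
layer 1 (track_target) idle — unchanged: (1, 3)
layer 2 (explore_frontier) active — suppresses: (-3, -3)
→ actuator (-3, -3)
position: (0, -3) + (-3, -3) = (-3, -6)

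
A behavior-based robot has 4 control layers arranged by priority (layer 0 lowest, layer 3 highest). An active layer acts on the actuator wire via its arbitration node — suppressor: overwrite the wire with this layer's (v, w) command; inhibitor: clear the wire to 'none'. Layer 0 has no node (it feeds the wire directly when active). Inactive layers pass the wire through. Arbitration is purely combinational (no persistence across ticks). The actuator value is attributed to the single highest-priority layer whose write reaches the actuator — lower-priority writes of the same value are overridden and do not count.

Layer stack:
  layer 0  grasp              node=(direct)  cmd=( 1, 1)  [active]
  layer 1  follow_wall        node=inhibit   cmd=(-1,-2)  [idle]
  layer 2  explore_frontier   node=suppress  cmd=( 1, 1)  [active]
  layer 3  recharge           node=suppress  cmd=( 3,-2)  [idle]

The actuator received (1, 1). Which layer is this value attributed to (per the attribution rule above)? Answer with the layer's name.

[0] grasp on; wire := (1, 1)
[1] follow_wall off; pass (1, 1)
[2] explore_frontier on (suppress); wire := (1, 1)
[3] recharge off; pass (1, 1)
output (1, 1)
last writer: layer 2 = explore_frontier

explore_frontier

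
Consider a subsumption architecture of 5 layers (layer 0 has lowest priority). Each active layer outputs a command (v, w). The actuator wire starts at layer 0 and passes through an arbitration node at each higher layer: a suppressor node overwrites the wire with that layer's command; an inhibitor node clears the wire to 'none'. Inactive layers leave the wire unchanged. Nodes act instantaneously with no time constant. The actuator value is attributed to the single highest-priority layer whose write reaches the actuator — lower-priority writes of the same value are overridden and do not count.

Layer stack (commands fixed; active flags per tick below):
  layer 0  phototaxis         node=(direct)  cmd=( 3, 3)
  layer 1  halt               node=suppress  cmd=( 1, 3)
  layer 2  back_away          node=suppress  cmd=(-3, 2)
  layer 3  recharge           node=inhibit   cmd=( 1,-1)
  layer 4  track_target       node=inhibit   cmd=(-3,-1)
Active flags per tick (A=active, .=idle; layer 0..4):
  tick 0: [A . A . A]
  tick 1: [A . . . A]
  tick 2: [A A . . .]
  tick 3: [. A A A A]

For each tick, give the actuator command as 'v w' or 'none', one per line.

tick 0:
  layer 0 (phototaxis) active — direct: (3, 3)
  layer 1 (halt) idle — unchanged: (3, 3)
  layer 2 (back_away) active — suppresses: (-3, 2)
  layer 3 (recharge) idle — unchanged: (-3, 2)
  layer 4 (track_target) active — inhibits: none
  → actuator none
tick 1:
  layer 0 (phototaxis) active — direct: (3, 3)
  layer 1 (halt) idle — unchanged: (3, 3)
  layer 2 (back_away) idle — unchanged: (3, 3)
  layer 3 (recharge) idle — unchanged: (3, 3)
  layer 4 (track_target) active — inhibits: none
  → actuator none
tick 2:
  layer 0 (phototaxis) active — direct: (3, 3)
  layer 1 (halt) active — suppresses: (1, 3)
  layer 2 (back_away) idle — unchanged: (1, 3)
  layer 3 (recharge) idle — unchanged: (1, 3)
  layer 4 (track_target) idle — unchanged: (1, 3)
  → actuator (1, 3)
tick 3:
  layer 0 (phototaxis) idle — none
  layer 1 (halt) active — suppresses: (1, 3)
  layer 2 (back_away) active — suppresses: (-3, 2)
  layer 3 (recharge) active — inhibits: none
  layer 4 (track_target) active — inhibits: none
  → actuator none

none
none
1 3
none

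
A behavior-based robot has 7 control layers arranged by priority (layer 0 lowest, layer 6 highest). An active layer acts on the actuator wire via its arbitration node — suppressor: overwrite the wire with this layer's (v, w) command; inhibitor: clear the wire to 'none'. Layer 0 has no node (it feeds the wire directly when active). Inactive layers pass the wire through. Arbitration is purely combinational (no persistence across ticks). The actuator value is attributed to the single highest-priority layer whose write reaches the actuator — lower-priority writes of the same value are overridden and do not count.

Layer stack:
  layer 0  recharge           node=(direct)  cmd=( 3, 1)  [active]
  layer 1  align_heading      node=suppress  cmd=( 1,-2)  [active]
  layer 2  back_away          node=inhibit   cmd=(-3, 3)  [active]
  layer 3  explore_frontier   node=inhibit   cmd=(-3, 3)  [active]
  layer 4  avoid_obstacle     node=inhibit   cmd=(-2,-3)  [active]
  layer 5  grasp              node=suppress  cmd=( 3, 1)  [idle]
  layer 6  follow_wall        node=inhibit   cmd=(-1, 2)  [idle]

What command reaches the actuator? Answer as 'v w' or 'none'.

none

L0 recharge: active, feeds wire = (3, 1)
L1 align_heading: active, suppressor → wire = (1, -2)
L2 back_away: active, inhibitor → wire = none
L3 explore_frontier: active, inhibitor → wire = none
L4 avoid_obstacle: active, inhibitor → wire = none
L5 grasp: idle → wire stays none
L6 follow_wall: idle → wire stays none
actuator = none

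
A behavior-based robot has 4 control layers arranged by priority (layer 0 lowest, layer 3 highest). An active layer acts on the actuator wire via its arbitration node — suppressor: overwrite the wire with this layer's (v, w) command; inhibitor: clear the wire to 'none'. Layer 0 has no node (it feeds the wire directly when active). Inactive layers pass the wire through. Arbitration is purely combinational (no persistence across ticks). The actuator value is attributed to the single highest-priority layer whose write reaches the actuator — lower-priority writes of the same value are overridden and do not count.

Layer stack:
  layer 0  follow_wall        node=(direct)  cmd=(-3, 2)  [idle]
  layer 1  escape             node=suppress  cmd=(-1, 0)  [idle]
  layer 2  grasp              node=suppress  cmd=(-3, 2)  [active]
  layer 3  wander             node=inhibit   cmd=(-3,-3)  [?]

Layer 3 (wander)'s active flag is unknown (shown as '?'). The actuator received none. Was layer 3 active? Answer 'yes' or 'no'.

If layer 3 is active=yes:
  actuator would be none
If layer 3 is active=no:
  actuator would be (-3, 2)
Observed none, so layer 3 was active.

yes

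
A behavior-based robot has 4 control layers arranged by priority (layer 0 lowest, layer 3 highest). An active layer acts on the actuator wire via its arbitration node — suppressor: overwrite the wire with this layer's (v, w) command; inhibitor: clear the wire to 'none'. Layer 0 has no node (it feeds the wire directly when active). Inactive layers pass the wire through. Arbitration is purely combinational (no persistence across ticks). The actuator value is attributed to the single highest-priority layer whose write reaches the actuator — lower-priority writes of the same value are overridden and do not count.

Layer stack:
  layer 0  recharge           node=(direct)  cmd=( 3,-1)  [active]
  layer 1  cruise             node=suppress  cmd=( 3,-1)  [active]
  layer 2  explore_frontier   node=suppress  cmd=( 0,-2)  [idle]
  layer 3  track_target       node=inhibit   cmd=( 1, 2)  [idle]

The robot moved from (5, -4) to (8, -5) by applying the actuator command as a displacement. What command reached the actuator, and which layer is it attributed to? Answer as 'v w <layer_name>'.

displacement = (8, -5) − (5, -4) = (3, -1)
layer 0 (recharge) active — direct: (3, -1)
layer 1 (cruise) active — suppresses: (3, -1)
layer 2 (explore_frontier) idle — unchanged: (3, -1)
layer 3 (track_target) idle — unchanged: (3, -1)
→ actuator (3, -1) — from layer 1 (cruise)

3 -1 cruise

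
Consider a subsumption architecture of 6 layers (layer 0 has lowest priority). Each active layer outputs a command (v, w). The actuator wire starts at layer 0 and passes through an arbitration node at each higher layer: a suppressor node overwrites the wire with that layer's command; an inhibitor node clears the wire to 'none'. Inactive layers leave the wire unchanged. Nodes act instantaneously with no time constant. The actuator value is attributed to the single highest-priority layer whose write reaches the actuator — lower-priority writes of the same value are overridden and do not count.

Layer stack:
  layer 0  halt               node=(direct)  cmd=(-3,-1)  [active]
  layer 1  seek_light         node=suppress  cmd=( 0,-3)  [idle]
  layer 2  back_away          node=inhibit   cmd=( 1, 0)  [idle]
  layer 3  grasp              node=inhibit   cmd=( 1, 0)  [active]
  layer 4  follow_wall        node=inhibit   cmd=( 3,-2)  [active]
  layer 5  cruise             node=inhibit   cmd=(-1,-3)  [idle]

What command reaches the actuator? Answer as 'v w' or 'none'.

[0] halt on; wire := (-3, -1)
[1] seek_light off; pass (-3, -1)
[2] back_away off; pass (-3, -1)
[3] grasp on (inhibit); wire := none
[4] follow_wall on (inhibit); wire := none
[5] cruise off; pass none
output none

none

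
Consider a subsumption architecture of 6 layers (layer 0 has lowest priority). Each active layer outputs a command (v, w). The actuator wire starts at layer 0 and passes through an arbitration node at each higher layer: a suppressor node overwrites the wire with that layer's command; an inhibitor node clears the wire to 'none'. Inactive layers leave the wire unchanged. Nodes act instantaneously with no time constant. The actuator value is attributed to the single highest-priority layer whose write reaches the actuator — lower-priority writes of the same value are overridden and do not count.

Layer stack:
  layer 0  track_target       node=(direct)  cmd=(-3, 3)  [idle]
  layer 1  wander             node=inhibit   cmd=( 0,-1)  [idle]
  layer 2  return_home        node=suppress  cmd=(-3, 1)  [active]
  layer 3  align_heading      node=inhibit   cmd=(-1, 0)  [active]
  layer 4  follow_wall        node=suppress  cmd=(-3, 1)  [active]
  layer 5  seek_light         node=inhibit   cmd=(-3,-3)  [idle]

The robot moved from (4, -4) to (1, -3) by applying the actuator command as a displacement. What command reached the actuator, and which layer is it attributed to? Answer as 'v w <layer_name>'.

-3 1 follow_wall

displacement = (1, -3) − (4, -4) = (-3, 1)
[0] track_target off; wire := none
[1] wander off; pass none
[2] return_home on (suppress); wire := (-3, 1)
[3] align_heading on (inhibit); wire := none
[4] follow_wall on (suppress); wire := (-3, 1)
[5] seek_light off; pass (-3, 1)
output (-3, 1) — from layer 4 (follow_wall)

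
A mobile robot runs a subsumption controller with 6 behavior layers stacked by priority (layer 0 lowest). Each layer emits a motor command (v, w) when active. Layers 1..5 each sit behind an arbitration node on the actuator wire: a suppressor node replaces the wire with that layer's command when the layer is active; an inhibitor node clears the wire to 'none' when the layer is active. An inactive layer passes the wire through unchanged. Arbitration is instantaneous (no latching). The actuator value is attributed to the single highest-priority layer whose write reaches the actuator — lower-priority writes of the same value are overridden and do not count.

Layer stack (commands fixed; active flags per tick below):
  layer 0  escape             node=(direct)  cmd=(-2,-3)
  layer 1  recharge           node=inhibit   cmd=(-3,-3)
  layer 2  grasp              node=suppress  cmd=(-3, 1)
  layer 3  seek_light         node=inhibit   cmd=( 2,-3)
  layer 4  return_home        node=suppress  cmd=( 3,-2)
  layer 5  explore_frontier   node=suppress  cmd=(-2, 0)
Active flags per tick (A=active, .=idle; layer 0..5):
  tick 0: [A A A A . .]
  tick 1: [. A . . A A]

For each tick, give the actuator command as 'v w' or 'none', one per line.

none
-2 0

tick 0:
  layer 0 (escape) active — direct: (-2, -3)
  layer 1 (recharge) active — inhibits: none
  layer 2 (grasp) active — suppresses: (-3, 1)
  layer 3 (seek_light) active — inhibits: none
  layer 4 (return_home) idle — unchanged: none
  layer 5 (explore_frontier) idle — unchanged: none
  → actuator none
tick 1:
  layer 0 (escape) idle — none
  layer 1 (recharge) active — inhibits: none
  layer 2 (grasp) idle — unchanged: none
  layer 3 (seek_light) idle — unchanged: none
  layer 4 (return_home) active — suppresses: (3, -2)
  layer 5 (explore_frontier) active — suppresses: (-2, 0)
  → actuator (-2, 0)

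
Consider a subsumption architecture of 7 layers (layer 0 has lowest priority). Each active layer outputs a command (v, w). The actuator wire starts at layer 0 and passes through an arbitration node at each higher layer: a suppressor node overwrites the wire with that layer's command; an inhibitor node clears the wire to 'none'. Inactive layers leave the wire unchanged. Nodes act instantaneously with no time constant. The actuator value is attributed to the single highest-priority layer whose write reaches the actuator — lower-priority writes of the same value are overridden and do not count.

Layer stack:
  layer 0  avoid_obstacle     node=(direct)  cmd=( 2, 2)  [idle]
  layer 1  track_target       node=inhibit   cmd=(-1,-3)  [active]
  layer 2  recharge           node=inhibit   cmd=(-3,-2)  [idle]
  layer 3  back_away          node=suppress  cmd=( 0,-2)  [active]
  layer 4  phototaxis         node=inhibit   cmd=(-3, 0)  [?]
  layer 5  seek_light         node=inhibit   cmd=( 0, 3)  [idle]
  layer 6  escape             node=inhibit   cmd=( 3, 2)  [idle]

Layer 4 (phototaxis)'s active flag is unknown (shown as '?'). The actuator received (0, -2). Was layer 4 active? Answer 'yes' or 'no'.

If layer 4 is active=yes:
  actuator would be none
If layer 4 is active=no:
  actuator would be (0, -2)
Observed (0, -2), so layer 4 was idle.

no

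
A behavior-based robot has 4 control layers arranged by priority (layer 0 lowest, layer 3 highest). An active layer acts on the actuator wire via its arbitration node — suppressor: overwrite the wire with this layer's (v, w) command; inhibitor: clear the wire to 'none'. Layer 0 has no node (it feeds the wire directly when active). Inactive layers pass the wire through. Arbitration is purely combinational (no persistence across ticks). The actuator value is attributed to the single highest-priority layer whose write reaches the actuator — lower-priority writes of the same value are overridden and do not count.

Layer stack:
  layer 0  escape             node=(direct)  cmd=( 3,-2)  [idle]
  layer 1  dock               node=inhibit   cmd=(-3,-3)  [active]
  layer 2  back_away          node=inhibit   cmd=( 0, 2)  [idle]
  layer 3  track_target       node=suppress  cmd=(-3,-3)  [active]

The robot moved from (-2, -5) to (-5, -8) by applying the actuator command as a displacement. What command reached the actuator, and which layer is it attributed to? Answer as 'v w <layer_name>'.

displacement = (-5, -8) − (-2, -5) = (-3, -3)
[0] escape off; wire := none
[1] dock on (inhibit); wire := none
[2] back_away off; pass none
[3] track_target on (suppress); wire := (-3, -3)
output (-3, -3) — from layer 3 (track_target)

-3 -3 track_target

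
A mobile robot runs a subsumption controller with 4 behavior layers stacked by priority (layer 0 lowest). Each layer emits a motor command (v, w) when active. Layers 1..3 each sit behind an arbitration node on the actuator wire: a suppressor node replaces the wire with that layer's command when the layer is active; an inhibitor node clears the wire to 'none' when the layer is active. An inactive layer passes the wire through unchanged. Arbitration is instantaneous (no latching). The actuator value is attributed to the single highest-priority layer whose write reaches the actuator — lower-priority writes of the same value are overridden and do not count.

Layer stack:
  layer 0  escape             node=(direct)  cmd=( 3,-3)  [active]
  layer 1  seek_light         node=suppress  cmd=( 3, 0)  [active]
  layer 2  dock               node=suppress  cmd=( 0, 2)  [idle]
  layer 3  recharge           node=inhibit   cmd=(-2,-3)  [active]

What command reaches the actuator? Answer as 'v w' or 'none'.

layer 0 (escape) active — direct: (3, -3)
layer 1 (seek_light) active — suppresses: (3, 0)
layer 2 (dock) idle — unchanged: (3, 0)
layer 3 (recharge) active — inhibits: none
→ actuator none

none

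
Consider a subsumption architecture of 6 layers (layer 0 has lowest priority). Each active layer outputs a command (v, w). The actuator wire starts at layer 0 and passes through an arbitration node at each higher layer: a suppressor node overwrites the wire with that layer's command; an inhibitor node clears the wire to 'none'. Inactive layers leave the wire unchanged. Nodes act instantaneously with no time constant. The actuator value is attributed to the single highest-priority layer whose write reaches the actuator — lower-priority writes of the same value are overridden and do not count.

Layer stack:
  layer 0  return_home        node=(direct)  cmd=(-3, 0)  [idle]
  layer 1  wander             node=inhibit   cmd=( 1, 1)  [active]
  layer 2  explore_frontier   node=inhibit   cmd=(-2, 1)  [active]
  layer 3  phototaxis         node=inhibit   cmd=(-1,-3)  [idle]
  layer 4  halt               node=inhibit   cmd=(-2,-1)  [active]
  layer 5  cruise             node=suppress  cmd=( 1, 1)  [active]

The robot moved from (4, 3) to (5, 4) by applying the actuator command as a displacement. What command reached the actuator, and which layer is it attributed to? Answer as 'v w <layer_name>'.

displacement = (5, 4) − (4, 3) = (1, 1)
[0] return_home off; wire := none
[1] wander on (inhibit); wire := none
[2] explore_frontier on (inhibit); wire := none
[3] phototaxis off; pass none
[4] halt on (inhibit); wire := none
[5] cruise on (suppress); wire := (1, 1)
output (1, 1) — from layer 5 (cruise)

1 1 cruise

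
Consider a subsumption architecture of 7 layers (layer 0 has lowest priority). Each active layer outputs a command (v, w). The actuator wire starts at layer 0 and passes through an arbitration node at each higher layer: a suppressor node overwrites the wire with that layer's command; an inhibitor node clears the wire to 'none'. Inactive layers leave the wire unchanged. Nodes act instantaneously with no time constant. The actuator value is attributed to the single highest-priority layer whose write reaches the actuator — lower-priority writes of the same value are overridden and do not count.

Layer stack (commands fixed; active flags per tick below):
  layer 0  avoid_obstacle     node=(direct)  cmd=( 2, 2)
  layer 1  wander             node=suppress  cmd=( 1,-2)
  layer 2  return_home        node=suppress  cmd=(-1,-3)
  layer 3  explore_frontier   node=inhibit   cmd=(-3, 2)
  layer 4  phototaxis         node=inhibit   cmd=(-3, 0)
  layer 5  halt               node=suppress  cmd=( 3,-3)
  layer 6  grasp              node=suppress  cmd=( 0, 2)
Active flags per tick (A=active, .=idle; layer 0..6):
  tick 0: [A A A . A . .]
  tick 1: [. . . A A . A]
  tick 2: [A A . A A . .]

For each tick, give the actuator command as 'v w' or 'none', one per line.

tick 0:
  layer 0 (avoid_obstacle) active — direct: (2, 2)
  layer 1 (wander) active — suppresses: (1, -2)
  layer 2 (return_home) active — suppresses: (-1, -3)
  layer 3 (explore_frontier) idle — unchanged: (-1, -3)
  layer 4 (phototaxis) active — inhibits: none
  layer 5 (halt) idle — unchanged: none
  layer 6 (grasp) idle — unchanged: none
  → actuator none
tick 1:
  layer 0 (avoid_obstacle) idle — none
  layer 1 (wander) idle — unchanged: none
  layer 2 (return_home) idle — unchanged: none
  layer 3 (explore_frontier) active — inhibits: none
  layer 4 (phototaxis) active — inhibits: none
  layer 5 (halt) idle — unchanged: none
  layer 6 (grasp) active — suppresses: (0, 2)
  → actuator (0, 2)
tick 2:
  layer 0 (avoid_obstacle) active — direct: (2, 2)
  layer 1 (wander) active — suppresses: (1, -2)
  layer 2 (return_home) idle — unchanged: (1, -2)
  layer 3 (explore_frontier) active — inhibits: none
  layer 4 (phototaxis) active — inhibits: none
  layer 5 (halt) idle — unchanged: none
  layer 6 (grasp) idle — unchanged: none
  → actuator none

none
0 2
none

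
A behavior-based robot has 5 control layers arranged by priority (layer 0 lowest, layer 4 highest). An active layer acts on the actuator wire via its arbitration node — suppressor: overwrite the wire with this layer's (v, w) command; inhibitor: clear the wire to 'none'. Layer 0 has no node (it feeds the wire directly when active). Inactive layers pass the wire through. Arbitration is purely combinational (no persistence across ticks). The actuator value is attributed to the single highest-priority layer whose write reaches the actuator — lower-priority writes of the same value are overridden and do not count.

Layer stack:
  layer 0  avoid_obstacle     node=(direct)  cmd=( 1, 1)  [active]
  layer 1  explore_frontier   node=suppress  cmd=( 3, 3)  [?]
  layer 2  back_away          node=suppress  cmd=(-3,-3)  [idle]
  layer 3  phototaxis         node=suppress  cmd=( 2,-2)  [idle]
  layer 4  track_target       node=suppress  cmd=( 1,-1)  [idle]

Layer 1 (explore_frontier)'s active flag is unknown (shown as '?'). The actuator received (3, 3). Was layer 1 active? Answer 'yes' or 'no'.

If layer 1 is active=yes:
  actuator would be (3, 3)
If layer 1 is active=no:
  actuator would be (1, 1)
Observed (3, 3), so layer 1 was active.

yes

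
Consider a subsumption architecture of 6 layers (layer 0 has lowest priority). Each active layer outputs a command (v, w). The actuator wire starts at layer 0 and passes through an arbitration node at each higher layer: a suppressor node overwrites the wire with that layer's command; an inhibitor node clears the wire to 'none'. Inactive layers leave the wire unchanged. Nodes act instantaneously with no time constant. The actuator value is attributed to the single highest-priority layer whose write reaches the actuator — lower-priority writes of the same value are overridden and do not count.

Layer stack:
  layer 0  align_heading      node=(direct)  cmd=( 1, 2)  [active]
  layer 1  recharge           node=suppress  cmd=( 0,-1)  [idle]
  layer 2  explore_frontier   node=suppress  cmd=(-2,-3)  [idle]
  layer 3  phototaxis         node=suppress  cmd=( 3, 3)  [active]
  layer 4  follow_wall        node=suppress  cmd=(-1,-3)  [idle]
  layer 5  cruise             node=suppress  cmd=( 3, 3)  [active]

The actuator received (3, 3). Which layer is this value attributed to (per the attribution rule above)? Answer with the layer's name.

cruise

[0] align_heading on; wire := (1, 2)
[1] recharge off; pass (1, 2)
[2] explore_frontier off; pass (1, 2)
[3] phototaxis on (suppress); wire := (3, 3)
[4] follow_wall off; pass (3, 3)
[5] cruise on (suppress); wire := (3, 3)
output (3, 3)
last writer: layer 5 = cruise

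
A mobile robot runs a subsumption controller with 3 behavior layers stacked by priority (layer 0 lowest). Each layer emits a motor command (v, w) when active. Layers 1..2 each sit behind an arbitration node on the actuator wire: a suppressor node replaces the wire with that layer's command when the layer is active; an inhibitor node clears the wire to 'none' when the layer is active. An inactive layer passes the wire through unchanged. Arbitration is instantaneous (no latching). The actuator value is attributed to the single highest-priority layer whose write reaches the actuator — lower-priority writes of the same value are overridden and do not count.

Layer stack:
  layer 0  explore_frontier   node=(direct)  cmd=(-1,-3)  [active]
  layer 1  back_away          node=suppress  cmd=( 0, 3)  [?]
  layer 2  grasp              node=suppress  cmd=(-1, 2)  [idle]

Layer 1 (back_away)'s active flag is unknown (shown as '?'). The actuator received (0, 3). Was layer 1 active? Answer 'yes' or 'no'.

yes

If layer 1 is active=yes:
  actuator would be (0, 3)
If layer 1 is active=no:
  actuator would be (-1, -3)
Observed (0, 3), so layer 1 was active.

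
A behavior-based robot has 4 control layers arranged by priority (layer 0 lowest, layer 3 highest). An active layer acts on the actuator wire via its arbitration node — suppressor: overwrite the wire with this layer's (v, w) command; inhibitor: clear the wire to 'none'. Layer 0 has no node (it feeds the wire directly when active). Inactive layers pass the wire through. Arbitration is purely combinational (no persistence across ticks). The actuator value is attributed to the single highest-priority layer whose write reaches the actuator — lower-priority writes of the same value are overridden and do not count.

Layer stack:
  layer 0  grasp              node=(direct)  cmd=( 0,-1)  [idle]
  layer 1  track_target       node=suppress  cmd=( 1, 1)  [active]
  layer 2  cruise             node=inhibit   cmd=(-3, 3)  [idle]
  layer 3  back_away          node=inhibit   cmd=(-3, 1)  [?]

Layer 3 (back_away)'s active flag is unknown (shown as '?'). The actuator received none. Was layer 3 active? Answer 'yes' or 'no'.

yes

If layer 3 is active=yes:
  actuator would be none
If layer 3 is active=no:
  actuator would be (1, 1)
Observed none, so layer 3 was active.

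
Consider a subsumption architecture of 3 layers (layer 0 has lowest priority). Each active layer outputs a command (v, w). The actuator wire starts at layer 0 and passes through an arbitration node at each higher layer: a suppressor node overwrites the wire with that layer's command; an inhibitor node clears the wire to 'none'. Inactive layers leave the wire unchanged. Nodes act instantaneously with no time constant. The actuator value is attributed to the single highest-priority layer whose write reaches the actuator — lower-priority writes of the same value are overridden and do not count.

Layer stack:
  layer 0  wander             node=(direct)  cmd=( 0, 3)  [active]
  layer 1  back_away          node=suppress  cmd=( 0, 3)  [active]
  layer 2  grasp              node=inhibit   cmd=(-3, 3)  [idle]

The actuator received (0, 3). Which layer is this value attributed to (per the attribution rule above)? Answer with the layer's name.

back_away

L0 wander: active, feeds wire = (0, 3)
L1 back_away: active, suppressor → wire = (0, 3)
L2 grasp: idle → wire stays (0, 3)
actuator = (0, 3)
last writer: layer 1 = back_away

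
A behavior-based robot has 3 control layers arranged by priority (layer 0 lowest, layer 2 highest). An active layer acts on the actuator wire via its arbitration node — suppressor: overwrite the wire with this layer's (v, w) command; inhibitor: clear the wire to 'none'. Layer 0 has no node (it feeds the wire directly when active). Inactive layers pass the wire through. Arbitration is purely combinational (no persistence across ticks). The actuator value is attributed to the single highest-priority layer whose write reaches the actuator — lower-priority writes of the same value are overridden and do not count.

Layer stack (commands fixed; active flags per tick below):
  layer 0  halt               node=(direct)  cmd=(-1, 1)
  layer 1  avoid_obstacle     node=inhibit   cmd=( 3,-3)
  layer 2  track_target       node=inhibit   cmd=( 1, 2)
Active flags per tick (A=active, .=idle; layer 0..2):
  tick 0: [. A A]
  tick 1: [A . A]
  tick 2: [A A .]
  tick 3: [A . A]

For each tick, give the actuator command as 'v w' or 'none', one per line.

tick 0:
  [0] halt off; wire := none
  [1] avoid_obstacle on (inhibit); wire := none
  [2] track_target on (inhibit); wire := none
  output none
tick 1:
  [0] halt on; wire := (-1, 1)
  [1] avoid_obstacle off; pass (-1, 1)
  [2] track_target on (inhibit); wire := none
  output none
tick 2:
  [0] halt on; wire := (-1, 1)
  [1] avoid_obstacle on (inhibit); wire := none
  [2] track_target off; pass none
  output none
tick 3:
  [0] halt on; wire := (-1, 1)
  [1] avoid_obstacle off; pass (-1, 1)
  [2] track_target on (inhibit); wire := none
  output none

none
none
none
none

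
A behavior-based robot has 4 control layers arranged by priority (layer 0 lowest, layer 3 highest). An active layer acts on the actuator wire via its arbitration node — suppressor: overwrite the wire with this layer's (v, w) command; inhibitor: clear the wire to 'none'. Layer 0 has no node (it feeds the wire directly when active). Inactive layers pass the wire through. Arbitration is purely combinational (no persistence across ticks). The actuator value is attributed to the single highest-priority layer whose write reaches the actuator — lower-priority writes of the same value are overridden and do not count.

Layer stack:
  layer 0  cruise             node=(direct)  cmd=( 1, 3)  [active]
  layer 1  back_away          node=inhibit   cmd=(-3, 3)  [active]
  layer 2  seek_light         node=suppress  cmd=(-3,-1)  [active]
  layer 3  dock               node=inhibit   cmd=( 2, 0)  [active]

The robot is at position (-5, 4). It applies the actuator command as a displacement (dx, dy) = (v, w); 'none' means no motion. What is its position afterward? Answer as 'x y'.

[0] cruise on; wire := (1, 3)
[1] back_away on (inhibit); wire := none
[2] seek_light on (suppress); wire := (-3, -1)
[3] dock on (inhibit); wire := none
output none
position: (-5, 4) + none = (-5, 4)

-5 4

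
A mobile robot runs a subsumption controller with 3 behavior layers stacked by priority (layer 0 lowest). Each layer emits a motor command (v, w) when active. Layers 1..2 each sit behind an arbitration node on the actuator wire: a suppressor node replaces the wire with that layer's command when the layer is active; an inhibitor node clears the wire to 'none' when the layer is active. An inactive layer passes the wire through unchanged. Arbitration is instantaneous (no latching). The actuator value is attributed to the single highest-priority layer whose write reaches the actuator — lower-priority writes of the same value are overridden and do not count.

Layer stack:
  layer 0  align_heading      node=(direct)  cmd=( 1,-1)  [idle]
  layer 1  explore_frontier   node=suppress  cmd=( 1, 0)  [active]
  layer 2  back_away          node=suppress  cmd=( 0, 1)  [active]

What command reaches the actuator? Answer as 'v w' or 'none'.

layer 0 (align_heading) idle — none
layer 1 (explore_frontier) active — suppresses: (1, 0)
layer 2 (back_away) active — suppresses: (0, 1)
→ actuator (0, 1)

0 1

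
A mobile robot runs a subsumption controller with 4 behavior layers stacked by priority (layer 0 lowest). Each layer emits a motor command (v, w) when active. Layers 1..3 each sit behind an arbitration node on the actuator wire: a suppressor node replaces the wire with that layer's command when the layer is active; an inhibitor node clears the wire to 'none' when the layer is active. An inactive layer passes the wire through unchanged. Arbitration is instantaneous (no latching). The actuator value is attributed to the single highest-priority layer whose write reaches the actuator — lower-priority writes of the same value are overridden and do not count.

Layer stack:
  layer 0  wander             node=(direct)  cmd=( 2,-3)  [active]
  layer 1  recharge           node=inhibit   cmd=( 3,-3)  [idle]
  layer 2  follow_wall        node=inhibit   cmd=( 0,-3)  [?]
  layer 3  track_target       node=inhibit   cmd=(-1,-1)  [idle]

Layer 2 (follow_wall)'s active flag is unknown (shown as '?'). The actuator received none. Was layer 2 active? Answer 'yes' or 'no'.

yes

If layer 2 is active=yes:
  actuator would be none
If layer 2 is active=no:
  actuator would be (2, -3)
Observed none, so layer 2 was active.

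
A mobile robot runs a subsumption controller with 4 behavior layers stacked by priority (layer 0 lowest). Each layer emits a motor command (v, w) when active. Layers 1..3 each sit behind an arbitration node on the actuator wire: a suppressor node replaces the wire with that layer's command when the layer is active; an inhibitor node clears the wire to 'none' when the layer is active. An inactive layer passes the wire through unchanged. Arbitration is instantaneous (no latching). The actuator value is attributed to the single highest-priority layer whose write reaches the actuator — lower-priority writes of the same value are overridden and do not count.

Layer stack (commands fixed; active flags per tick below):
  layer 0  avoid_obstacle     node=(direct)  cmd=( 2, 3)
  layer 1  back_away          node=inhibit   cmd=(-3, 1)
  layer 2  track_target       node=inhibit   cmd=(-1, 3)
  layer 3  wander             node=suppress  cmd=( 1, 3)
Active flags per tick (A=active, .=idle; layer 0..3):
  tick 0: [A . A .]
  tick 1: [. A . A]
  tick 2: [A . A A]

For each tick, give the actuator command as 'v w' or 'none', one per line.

tick 0:
  [0] avoid_obstacle on; wire := (2, 3)
  [1] back_away off; pass (2, 3)
  [2] track_target on (inhibit); wire := none
  [3] wander off; pass none
  output none
tick 1:
  [0] avoid_obstacle off; wire := none
  [1] back_away on (inhibit); wire := none
  [2] track_target off; pass none
  [3] wander on (suppress); wire := (1, 3)
  output (1, 3)
tick 2:
  [0] avoid_obstacle on; wire := (2, 3)
  [1] back_away off; pass (2, 3)
  [2] track_target on (inhibit); wire := none
  [3] wander on (suppress); wire := (1, 3)
  output (1, 3)

none
1 3
1 3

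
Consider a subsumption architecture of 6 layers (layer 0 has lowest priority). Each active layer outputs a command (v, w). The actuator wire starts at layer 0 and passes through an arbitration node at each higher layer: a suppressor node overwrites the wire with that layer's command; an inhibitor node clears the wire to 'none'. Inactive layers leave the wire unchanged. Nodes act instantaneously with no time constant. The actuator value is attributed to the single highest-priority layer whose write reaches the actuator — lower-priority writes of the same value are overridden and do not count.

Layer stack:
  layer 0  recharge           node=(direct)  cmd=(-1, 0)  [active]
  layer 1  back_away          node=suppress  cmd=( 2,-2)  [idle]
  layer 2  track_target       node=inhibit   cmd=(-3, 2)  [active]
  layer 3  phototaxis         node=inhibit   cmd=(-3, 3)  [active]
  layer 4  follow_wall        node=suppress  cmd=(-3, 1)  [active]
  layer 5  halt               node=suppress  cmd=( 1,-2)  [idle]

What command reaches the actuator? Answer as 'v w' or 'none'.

-3 1

[0] recharge on; wire := (-1, 0)
[1] back_away off; pass (-1, 0)
[2] track_target on (inhibit); wire := none
[3] phototaxis on (inhibit); wire := none
[4] follow_wall on (suppress); wire := (-3, 1)
[5] halt off; pass (-3, 1)
output (-3, 1)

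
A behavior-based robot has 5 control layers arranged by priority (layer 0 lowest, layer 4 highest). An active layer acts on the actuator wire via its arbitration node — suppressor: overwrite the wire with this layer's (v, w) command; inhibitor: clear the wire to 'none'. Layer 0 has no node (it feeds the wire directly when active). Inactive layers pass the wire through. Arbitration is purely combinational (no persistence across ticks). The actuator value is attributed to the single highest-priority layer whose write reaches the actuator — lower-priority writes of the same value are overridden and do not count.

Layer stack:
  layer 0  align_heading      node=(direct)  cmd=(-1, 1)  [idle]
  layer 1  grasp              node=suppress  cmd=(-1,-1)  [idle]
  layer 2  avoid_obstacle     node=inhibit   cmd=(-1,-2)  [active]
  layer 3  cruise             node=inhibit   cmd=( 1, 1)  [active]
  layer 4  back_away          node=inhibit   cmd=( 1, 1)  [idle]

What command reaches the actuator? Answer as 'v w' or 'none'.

L0 align_heading: idle → wire = none
L1 grasp: idle → wire stays none
L2 avoid_obstacle: active, inhibitor → wire = none
L3 cruise: active, inhibitor → wire = none
L4 back_away: idle → wire stays none
actuator = none

none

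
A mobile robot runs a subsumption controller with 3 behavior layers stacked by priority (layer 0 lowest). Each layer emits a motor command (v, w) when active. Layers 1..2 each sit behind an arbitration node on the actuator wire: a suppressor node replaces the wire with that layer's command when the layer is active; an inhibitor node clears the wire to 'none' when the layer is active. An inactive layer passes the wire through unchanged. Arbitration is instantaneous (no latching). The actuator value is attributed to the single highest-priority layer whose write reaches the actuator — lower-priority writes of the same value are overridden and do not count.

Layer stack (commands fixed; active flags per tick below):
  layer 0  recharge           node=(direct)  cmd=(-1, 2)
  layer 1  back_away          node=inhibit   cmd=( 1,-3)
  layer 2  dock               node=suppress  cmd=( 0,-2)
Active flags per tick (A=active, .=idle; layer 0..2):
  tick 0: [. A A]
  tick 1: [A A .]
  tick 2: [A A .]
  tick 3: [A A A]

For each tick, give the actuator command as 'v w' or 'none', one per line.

0 -2
none
none
0 -2

tick 0:
  [0] recharge off; wire := none
  [1] back_away on (inhibit); wire := none
  [2] dock on (suppress); wire := (0, -2)
  output (0, -2)
tick 1:
  [0] recharge on; wire := (-1, 2)
  [1] back_away on (inhibit); wire := none
  [2] dock off; pass none
  output none
tick 2:
  [0] recharge on; wire := (-1, 2)
  [1] back_away on (inhibit); wire := none
  [2] dock off; pass none
  output none
tick 3:
  [0] recharge on; wire := (-1, 2)
  [1] back_away on (inhibit); wire := none
  [2] dock on (suppress); wire := (0, -2)
  output (0, -2)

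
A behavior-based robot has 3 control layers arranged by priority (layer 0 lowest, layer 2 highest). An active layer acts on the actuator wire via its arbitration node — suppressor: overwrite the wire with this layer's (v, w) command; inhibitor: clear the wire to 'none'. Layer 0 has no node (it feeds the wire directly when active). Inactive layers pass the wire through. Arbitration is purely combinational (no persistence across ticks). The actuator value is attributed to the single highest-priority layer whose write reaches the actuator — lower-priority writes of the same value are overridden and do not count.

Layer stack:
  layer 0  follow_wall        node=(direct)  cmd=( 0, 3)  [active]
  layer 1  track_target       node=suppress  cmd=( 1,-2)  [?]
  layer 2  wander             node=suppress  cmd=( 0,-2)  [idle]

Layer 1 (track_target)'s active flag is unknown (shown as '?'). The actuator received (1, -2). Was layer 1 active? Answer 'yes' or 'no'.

yes

If layer 1 is active=yes:
  actuator would be (1, -2)
If layer 1 is active=no:
  actuator would be (0, 3)
Observed (1, -2), so layer 1 was active.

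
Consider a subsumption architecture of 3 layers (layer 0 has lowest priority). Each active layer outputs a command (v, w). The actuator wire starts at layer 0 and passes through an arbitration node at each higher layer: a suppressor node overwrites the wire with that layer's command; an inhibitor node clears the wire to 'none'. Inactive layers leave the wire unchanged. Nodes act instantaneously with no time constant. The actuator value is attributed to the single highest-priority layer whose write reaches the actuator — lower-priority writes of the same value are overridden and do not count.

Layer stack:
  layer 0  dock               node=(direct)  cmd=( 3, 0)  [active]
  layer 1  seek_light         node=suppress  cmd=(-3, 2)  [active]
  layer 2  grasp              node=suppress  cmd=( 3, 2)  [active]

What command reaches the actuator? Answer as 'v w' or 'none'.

L0 dock: active, feeds wire = (3, 0)
L1 seek_light: active, suppressor → wire = (-3, 2)
L2 grasp: active, suppressor → wire = (3, 2)
actuator = (3, 2)

3 2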